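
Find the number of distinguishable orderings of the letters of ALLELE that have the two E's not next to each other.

There are 6!/(3!·2!) = 60 arrangements of ALLELE in total.
If the two E's are adjacent, glue them into one block, leaving 5 items to arrange: (5)!/(3!) = 20 ways.
Hence 60 − 20 = 40.

40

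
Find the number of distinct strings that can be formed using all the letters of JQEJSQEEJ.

The 9 letters of JQEJSQEEJ have repeats: E appearing 3 times, J appearing 3 times, and Q appearing twice.
So there are 9! / (3!·3!·2!) = 5040 distinguishable arrangements.

5040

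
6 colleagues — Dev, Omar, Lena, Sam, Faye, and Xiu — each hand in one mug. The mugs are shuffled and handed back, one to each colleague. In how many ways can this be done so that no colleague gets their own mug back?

This is the derangement count D_6: permutations of 6 items with no fixed point.
By inclusion–exclusion this is Σ_{j=0}^{6} (−1)^j C(6,j)·(6−j)!.
Computing: 720 − 720 + 360 − 120 + 30 − 6 + 1 = 265.

265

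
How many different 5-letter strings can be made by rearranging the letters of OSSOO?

10

The 5 letters of OSSOO have repeats: O appearing 3 times and S appearing twice.
So there are 5! / (3!·2!) = 10 distinguishable arrangements.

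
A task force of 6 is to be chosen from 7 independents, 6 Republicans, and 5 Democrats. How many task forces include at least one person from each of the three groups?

15470

Total 6-person selections from all 18: C(18,6) = 18564.
Selections missing a whole group: no independents → C(11,6) = 462; no Republicans → C(12,6) = 924; no Democrats → C(13,6) = 1716.
Add back selections omitting two groups (i.e. drawn from a single group): C(7,6) + C(6,6) + C(5,6) = 8.
By inclusion–exclusion: 18564 − 3102 + 8 = 15470.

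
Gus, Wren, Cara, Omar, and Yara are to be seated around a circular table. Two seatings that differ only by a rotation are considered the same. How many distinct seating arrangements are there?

24

Around a circle, 5 distinct people have 5!/5 = (4)! = 24 rotationally distinct seatings.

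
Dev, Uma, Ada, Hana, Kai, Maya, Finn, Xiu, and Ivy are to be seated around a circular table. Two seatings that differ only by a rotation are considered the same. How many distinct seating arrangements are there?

Fix one person's seat to break rotational symmetry; the remaining 8 people can be arranged in (8)! = 40320 ways.

40320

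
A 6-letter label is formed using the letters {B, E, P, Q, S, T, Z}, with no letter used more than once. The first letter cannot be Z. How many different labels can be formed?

The first letter has 7−1 = 6 choices (anything except Z).
The remaining 5 letters are filled from the other 6 symbols without repetition: 6 × 5 × 4 × 3 × 2 = 720.
Total: 6 × 720 = 4320.

4320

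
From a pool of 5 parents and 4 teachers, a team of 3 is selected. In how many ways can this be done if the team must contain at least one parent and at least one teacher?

70

With no constraint there are C(9,3) = 84 possible selections.
Selections missing a whole group: no parents → C(4,3) = 4; no teachers → C(5,3) = 10.
Both groups omitted at once is impossible, so 84 − 14 = 70.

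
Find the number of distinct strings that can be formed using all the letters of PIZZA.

Letter multiplicities in PIZZA: A×1, I×1, P×1, Z×2.
The number of distinct arrangements is 5!/(2!) = 120/2 = 60.

60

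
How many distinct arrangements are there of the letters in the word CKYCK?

CKYCK has 5 letters with C appearing twice and K appearing twice.
So there are 5! / (2!·2!) = 30 distinguishable arrangements.

30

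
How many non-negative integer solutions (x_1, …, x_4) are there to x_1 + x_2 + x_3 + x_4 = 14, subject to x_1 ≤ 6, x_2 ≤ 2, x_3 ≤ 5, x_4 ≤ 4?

Ignoring the caps, the number of non-negative solutions to x_1+…+x_4 = 14 is C(17,3) = 680.
Subtract solutions that violate a single cap (substitute x_i' = x_i − (cap_i+1)): x_1 ≥ 7 gives C(10,3) = 120; x_2 ≥ 3 gives C(14,3) = 364; x_3 ≥ 6 gives C(11,3) = 165; x_4 ≥ 5 gives C(12,3) = 220. Together 869.
Add back pairs where two caps are both exceeded: 35 + 4 + 10 + 56 + 84 + 20 = 209.
Subtract triples: 0 + 0 + 0 + 1 = 1.
By inclusion–exclusion the count is 680 − 869 + 209 − 1 = 19.

19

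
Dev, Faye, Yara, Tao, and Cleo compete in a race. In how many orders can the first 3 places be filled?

There are 5 choices for 1st place, 4 for 2nd, and 3 for 3rd.
That gives 5 × 4 × 3 = 60.

60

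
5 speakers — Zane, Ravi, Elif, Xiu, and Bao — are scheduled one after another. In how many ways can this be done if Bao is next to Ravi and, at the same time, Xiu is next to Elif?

24

Treat {Bao,Ravi} as one block (2 orders) and {Xiu,Elif} as another (2 orders).
That leaves 3 units to arrange: 2 × 2 × 3! = 4 × 6 = 24.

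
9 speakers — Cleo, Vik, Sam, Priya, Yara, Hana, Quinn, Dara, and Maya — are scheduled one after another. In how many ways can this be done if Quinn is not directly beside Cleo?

There are 9! = 362880 arrangements in all. If Quinn and Cleo are adjacent, merging them into one block gives 2·(8)! = 80640 arrangements.
So 362880 − 80640 = 282240 arrangements keep them apart.

282240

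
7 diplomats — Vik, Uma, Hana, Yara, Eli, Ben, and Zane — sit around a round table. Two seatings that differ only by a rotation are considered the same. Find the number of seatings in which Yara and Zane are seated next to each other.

240

Glue Yara and Zane into a block (2 internal orders). Seating 6 units around a circle gives (5)! arrangements.
So 2 × (5)! = 2 × 120 = 240.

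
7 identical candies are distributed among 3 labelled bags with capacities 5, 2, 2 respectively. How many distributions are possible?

Without the upper bounds there are C(9,2) = 36 ways to split 7 among 3 bags.
Subtract solutions that violate a single cap (substitute x_i' = x_i − (cap_i+1)): x_1 ≥ 6 gives C(3,2) = 3; x_2 ≥ 3 gives C(6,2) = 15; x_3 ≥ 3 gives C(6,2) = 15. Together 33.
Add back pairs where two caps are both exceeded: 0 + 0 + 3 = 3.
By inclusion–exclusion the count is 36 − 33 + 3 = 6.

6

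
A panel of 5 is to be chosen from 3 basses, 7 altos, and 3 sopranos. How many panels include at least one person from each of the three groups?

798

Unrestricted: C(13,5) = 1287 ways to pick any 5 of the 13.
Selections missing a whole group: no basses → C(10,5) = 252; no altos → C(6,5) = 6; no sopranos → C(10,5) = 252.
Add back selections omitting two groups (i.e. drawn from a single group): C(3,5) + C(7,5) + C(3,5) = 21.
By inclusion–exclusion: 1287 − 510 + 21 = 798.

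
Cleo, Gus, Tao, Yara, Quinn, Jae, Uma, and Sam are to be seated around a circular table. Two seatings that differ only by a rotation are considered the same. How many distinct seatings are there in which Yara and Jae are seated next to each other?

Treat {Yara, Jae} as one unit (2 internal orders) and seat the resulting 7 units around the table: (6)! circular arrangements.
So 2 × (6)! = 2 × 720 = 1440.

1440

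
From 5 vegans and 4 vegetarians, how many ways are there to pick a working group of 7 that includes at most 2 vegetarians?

6

Split by how many vegetarians are chosen (0 through 2).
Sum: C(4,0)·C(5,7) + C(4,1)·C(5,6) + C(4,2)·C(5,5) = 0 + 0 + 6 = 6.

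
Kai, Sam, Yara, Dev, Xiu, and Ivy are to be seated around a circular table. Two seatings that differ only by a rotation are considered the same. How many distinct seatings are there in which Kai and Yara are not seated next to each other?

Without the restriction there are (5)! = 120 seatings.
Seatings with Kai beside Yara: treat them as a block with 2 internal orders, giving 2 × (4)! = 48.
Subtracting, 120 − 48 = 72.

72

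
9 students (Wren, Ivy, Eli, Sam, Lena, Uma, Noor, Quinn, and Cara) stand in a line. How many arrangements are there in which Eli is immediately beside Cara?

80640

Glue Eli and Cara into one block (2 internal orders), leaving 8 units to arrange in a row.
So the count is 2·(8)! = 80640.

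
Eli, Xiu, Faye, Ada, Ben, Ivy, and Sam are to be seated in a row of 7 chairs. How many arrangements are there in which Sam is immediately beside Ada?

Place the 5 others and the Sam-Ada pair as 6 objects in a line; the pair has 2 internal arrangements.
That gives 2 × 6! = 2 × 720 = 1440.

1440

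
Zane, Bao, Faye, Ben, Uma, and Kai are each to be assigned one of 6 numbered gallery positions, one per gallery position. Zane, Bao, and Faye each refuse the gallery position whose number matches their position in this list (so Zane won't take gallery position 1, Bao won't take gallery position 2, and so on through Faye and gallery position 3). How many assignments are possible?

Let Aᵢ (for i ∈ {1, 2, 3}) be the placements that put person i in their forbidden gallery position. Any j of these fix j positions, leaving (6−j)! ways to fill the rest, and there are C(3,j) ways to pick which j.
By inclusion–exclusion, the number of valid placements is Σ_{j=0}^{3} (−1)^j C(3,j)·(6−j)!.
Computing: 720 − 360 + 72 − 6 = 426.

426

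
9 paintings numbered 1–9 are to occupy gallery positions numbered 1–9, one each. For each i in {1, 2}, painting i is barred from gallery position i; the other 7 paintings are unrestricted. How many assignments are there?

287280

Let Aᵢ (for i ∈ {1, 2}) be the placements that put painting i in its forbidden gallery position. Any j of these fix j positions, leaving (9−j)! ways to fill the rest, and there are C(2,j) ways to pick which j.
By inclusion–exclusion, the number of valid placements is Σ_{j=0}^{2} (−1)^j C(2,j)·(9−j)!.
Computing: 362880 − 80640 + 5040 = 287280.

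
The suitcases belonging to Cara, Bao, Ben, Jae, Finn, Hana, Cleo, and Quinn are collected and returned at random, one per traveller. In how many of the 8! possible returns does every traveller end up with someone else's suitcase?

This is the derangement count D_8: permutations of 8 items with no fixed point.
By inclusion–exclusion this is Σ_{j=0}^{8} (−1)^j C(8,j)·(8−j)!.
Computing: 40320 − 40320 + 20160 − 6720 + 1680 − 336 + 56 − 8 + 1 = 14833.

14833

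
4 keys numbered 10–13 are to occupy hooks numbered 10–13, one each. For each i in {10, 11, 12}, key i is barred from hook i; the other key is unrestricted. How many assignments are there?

11

Let Aᵢ (for i ∈ {10, 11, 12}) be the placements that put key i in its forbidden hook. Any j of these fix j positions, leaving (4−j)! ways to fill the rest, and there are C(3,j) ways to pick which j.
By inclusion–exclusion, the number of valid placements is Σ_{j=0}^{3} (−1)^j C(3,j)·(4−j)!.
Computing: 24 − 18 + 6 − 1 = 11.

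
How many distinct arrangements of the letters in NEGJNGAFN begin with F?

Fix F in the first position and arrange the remaining 8 letters.
Those 8 letters have G appearing twice and N appearing 3 times, giving (8)!/(3!·2!) = 3360.

3360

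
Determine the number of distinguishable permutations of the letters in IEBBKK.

180

Letter multiplicities in IEBBKK: B×2, E×1, I×1, K×2.
So there are 6! / (2!·2!) = 180 distinguishable arrangements.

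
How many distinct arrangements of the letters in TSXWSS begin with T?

Fix T in the first position and arrange the remaining 5 letters.
Those 5 letters have S appearing 3 times, giving (5)!/(3!) = 20.

20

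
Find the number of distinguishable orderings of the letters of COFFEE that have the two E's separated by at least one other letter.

Total arrangements of COFFEE: 6!/(2!·2!) = 180.
Arrangements with the E's together: treat EE as one letter, giving (5)!/(2!) = 60.
Subtracting, 180 − 60 = 120 arrangements keep the E's apart.

120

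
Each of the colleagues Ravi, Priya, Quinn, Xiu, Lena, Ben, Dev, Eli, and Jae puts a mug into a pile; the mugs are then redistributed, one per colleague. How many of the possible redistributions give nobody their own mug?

133496

Let Aᵢ be the assignments in which colleague i gets their own mug. We want the size of the complement of A₁∪…∪A_9.
By inclusion–exclusion this is Σ_{j=0}^{9} (−1)^j C(9,j)·(9−j)!.
Computing: 362880 − 362880 + 181440 − 60480 + 15120 − 3024 + 504 − 72 + 9 − 1 = 133496.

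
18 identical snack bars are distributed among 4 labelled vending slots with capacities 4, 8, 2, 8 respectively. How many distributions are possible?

31

Without the upper bounds there are C(21,3) = 1330 ways to split 18 among 4 vending slots.
Subtract solutions that violate a single cap (substitute x_i' = x_i − (cap_i+1)): x_1 ≥ 5 gives C(16,3) = 560; x_2 ≥ 9 gives C(12,3) = 220; x_3 ≥ 3 gives C(18,3) = 816; x_4 ≥ 9 gives C(12,3) = 220. Together 1816.
Add back pairs where two caps are both exceeded: 35 + 286 + 35 + 84 + 1 + 84 = 525.
Subtract triples: 4 + 0 + 4 + 0 = 8.
By inclusion–exclusion the count is 1330 − 1816 + 525 − 8 = 31.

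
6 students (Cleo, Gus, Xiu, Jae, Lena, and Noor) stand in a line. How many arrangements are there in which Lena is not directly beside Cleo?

There are 6! = 720 arrangements in all. If Lena and Cleo are adjacent, merging them into one block gives 2·(5)! = 240 arrangements.
Complementary counting: 720 − 240 = 480.

480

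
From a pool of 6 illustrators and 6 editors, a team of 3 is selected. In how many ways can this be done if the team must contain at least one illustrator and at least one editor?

Unrestricted: C(12,3) = 220 ways to pick any 3 of the 12.
Subtract selections that omit an entire group: no illustrators → C(6,3) = 20; no editors → C(6,3) = 20.
Both groups omitted at once is impossible, so 220 − 40 = 180.

180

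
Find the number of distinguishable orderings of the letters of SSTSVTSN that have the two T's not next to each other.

Total arrangements of SSTSVTSN: 8!/(4!·2!) = 840.
Arrangements with the T's together: treat TT as one letter, giving (7)!/(4!) = 210.
Hence 840 − 210 = 630.

630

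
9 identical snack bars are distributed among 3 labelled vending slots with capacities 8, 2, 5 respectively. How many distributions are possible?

17

Ignoring the caps, the number of non-negative solutions to x_1+…+x_3 = 9 is C(11,2) = 55.
Subtract solutions that violate a single cap (substitute x_i' = x_i − (cap_i+1)): x_1 ≥ 9 gives C(2,2) = 1; x_2 ≥ 3 gives C(8,2) = 28; x_3 ≥ 6 gives C(5,2) = 10. Together 39.
Add back pairs where two caps are both exceeded: 0 + 0 + 1 = 1.
By inclusion–exclusion the count is 55 − 39 + 1 = 17.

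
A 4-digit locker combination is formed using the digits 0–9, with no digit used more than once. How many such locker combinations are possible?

5040

With no repetition, fill the 4 digits in order: 10 choices, then 9, down to 7.
10 × 9 × 8 × 7 = 5040.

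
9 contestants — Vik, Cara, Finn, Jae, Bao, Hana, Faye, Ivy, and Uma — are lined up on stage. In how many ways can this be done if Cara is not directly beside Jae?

282240

There are 9! = 362880 arrangements in all. If Cara and Jae are adjacent, merging them into one block gives 2·(8)! = 80640 arrangements.
So 362880 − 80640 = 282240 arrangements keep them apart.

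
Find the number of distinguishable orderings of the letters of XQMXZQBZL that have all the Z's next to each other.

10080

Treat the 2 copies of Z as a single block. The multiset to arrange is then {ZZ, B, L, M, Q, Q, X, X}, 8 items in all.
That gives (8)!/(2!·2!) = 10080 arrangements.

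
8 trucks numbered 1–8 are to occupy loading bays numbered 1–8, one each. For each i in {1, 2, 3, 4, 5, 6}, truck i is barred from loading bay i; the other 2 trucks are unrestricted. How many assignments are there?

Let Aᵢ (for 1 ≤ i ≤ 6) be the placements that put truck i in its forbidden loading bay. Any j of these fix j positions, leaving (8−j)! ways to fill the rest, and there are C(6,j) ways to pick which j.
By inclusion–exclusion, the number of valid placements is Σ_{j=0}^{6} (−1)^j C(6,j)·(8−j)!.
Computing: 40320 − 30240 + 10800 − 2400 + 360 − 36 + 2 = 18806.

18806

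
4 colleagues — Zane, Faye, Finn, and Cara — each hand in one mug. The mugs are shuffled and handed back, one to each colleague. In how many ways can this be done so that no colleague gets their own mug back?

9

This is the derangement count D_4: permutations of 4 items with no fixed point.
By inclusion–exclusion this is Σ_{j=0}^{4} (−1)^j C(4,j)·(4−j)!.
Computing: 24 − 24 + 12 − 4 + 1 = 9.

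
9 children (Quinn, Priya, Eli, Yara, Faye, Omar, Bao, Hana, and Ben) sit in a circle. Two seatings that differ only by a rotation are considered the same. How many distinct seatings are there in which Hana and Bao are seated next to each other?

Glue Hana and Bao into a block (2 internal orders). Seating 8 units around a circle gives (7)! arrangements.
So 2 × (7)! = 2 × 5040 = 10080.

10080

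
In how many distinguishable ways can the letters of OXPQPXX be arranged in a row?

420

The 7 letters of OXPQPXX have repeats: P appearing twice and X appearing 3 times.
Dividing 7! = 5040 by 3!·2! = 12 for the repeated letters gives 420.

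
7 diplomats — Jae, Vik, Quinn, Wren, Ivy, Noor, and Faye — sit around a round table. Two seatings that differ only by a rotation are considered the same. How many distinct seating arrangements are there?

Seat Jae anywhere (absorbing the rotational symmetry), then permute the other 6: (6)! = 720.

720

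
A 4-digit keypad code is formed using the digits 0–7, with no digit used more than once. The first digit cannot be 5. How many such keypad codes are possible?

The first digit has 8−1 = 7 choices (anything except 5).
The remaining 3 digits are filled from the other 7 symbols without repetition: 7 × 6 × 5 = 210.
Total: 7 × 210 = 1470.

1470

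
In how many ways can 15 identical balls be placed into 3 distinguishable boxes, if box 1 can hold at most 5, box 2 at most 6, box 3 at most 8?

By stars and bars, unrestricted non-negative solutions to x_1+…+x_3 = 15 number C(15+2,2) = 136.
Subtract solutions that violate a single cap (substitute x_i' = x_i − (cap_i+1)): x_1 ≥ 6 gives C(11,2) = 55; x_2 ≥ 7 gives C(10,2) = 45; x_3 ≥ 9 gives C(8,2) = 28. Together 128.
Add back pairs where two caps are both exceeded: 6 + 1 + 0 = 7.
By inclusion–exclusion the count is 136 − 128 + 7 = 15.

15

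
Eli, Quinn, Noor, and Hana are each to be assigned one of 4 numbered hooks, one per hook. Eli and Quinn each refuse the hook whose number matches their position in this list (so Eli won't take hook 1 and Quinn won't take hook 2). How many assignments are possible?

14

Let Aᵢ (for i ∈ {1, 2}) be the placements that put person i in their forbidden hook. Any j of these fix j positions, leaving (4−j)! ways to fill the rest, and there are C(2,j) ways to pick which j.
By inclusion–exclusion, the number of valid placements is Σ_{j=0}^{2} (−1)^j C(2,j)·(4−j)!.
Computing: 24 − 12 + 2 = 14.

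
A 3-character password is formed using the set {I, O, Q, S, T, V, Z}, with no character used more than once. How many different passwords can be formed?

With no repetition, fill the 3 characters in order: 7 choices, then 6, down to 5.
That product is 7 × 6 × 5 = 210.

210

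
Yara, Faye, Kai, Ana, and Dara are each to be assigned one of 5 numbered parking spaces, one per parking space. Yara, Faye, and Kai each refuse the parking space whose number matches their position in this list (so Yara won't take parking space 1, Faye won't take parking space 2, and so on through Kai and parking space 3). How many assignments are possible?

Let Aᵢ (for i ∈ {1, 2, 3}) be the placements that put person i in their forbidden parking space. Any j of these fix j positions, leaving (5−j)! ways to fill the rest, and there are C(3,j) ways to pick which j.
By inclusion–exclusion, the number of valid placements is Σ_{j=0}^{3} (−1)^j C(3,j)·(5−j)!.
Computing: 120 − 72 + 18 − 2 = 64.

64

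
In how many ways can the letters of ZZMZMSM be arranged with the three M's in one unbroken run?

Treat the 3 copies of M as a single block. The multiset to arrange is then {MMM, S, Z, Z, Z}, 5 items in all.
That gives (5)!/(3!) = 20 arrangements.

20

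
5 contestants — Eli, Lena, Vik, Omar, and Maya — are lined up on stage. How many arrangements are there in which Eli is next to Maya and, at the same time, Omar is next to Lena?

24

Treat {Eli,Maya} as one block (2 orders) and {Omar,Lena} as another (2 orders).
That leaves 3 units to arrange: 2 × 2 × 3! = 4 × 6 = 24.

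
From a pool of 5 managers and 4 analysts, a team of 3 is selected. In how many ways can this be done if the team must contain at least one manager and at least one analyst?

With no constraint there are C(9,3) = 84 possible selections.
Subtract selections that omit an entire group: no managers → C(4,3) = 4; no analysts → C(5,3) = 10.
Both groups omitted at once is impossible, so 84 − 14 = 70.

70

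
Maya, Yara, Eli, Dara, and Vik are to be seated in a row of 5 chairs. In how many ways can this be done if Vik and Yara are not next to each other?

72

There are 5! = 120 arrangements in all. If Vik and Yara are adjacent, merging them into one block gives 2·(4)! = 48 arrangements.
So 120 − 48 = 72 arrangements keep them apart.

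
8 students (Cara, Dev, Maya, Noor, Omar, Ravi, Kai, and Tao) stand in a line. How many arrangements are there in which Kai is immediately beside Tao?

Place the 6 others and the Kai-Tao pair as 7 objects in a line; the pair has 2 internal arrangements.
That gives 2 × 7! = 2 × 5040 = 10080.

10080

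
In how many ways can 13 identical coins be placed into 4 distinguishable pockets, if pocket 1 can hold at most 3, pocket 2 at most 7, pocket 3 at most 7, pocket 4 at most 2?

Ignoring the caps, the number of non-negative solutions to x_1+…+x_4 = 13 is C(16,3) = 560.
Subtract solutions that violate a single cap (substitute x_i' = x_i − (cap_i+1)): x_1 ≥ 4 gives C(12,3) = 220; x_2 ≥ 8 gives C(8,3) = 56; x_3 ≥ 8 gives C(8,3) = 56; x_4 ≥ 3 gives C(13,3) = 286. Together 618.
Add back pairs where two caps are both exceeded: 4 + 4 + 84 + 0 + 10 + 10 = 112.
By inclusion–exclusion the count is 560 − 618 + 112 = 54.

54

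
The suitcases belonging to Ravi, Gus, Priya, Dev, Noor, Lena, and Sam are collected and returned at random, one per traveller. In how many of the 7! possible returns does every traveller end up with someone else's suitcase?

This is the derangement count D_7: permutations of 7 items with no fixed point.
By inclusion–exclusion this is Σ_{j=0}^{7} (−1)^j C(7,j)·(7−j)!.
Computing: 5040 − 5040 + 2520 − 840 + 210 − 42 + 7 − 1 = 1854.

1854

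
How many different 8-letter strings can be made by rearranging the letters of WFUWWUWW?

Letter multiplicities in WFUWWUWW: F×1, U×2, W×5.
So there are 8! / (5!·2!) = 168 distinguishable arrangements.

168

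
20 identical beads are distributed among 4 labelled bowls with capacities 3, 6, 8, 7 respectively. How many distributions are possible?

34

Ignoring the caps, the number of non-negative solutions to x_1+…+x_4 = 20 is C(23,3) = 1771.
Subtract solutions that violate a single cap (substitute x_i' = x_i − (cap_i+1)): x_1 ≥ 4 gives C(19,3) = 969; x_2 ≥ 7 gives C(16,3) = 560; x_3 ≥ 9 gives C(14,3) = 364; x_4 ≥ 8 gives C(15,3) = 455. Together 2348.
Add back pairs where two caps are both exceeded: 220 + 120 + 165 + 35 + 56 + 20 = 616.
Subtract triples: 1 + 4 + 0 + 0 = 5.
By inclusion–exclusion the count is 1771 − 2348 + 616 − 5 = 34.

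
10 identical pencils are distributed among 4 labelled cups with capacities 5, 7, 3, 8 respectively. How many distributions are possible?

By stars and bars, unrestricted non-negative solutions to x_1+…+x_4 = 10 number C(10+3,3) = 286.
Subtract solutions that violate a single cap (substitute x_i' = x_i − (cap_i+1)): x_1 ≥ 6 gives C(7,3) = 35; x_2 ≥ 8 gives C(5,3) = 10; x_3 ≥ 4 gives C(9,3) = 84; x_4 ≥ 9 gives C(4,3) = 4. Together 133.
Add back pairs where two caps are both exceeded: 0 + 1 + 0 + 0 + 0 + 0 = 1.
By inclusion–exclusion the count is 286 − 133 + 1 = 154.

154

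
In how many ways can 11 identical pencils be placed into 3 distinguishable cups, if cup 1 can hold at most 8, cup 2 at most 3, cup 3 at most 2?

6

Ignoring the caps, the number of non-negative solutions to x_1+…+x_3 = 11 is C(13,2) = 78.
Subtract solutions that violate a single cap (substitute x_i' = x_i − (cap_i+1)): x_1 ≥ 9 gives C(4,2) = 6; x_2 ≥ 4 gives C(9,2) = 36; x_3 ≥ 3 gives C(10,2) = 45. Together 87.
Add back pairs where two caps are both exceeded: 0 + 0 + 15 = 15.
By inclusion–exclusion the count is 78 − 87 + 15 = 6.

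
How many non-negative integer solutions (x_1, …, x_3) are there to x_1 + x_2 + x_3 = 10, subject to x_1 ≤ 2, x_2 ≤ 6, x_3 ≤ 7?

By stars and bars, unrestricted non-negative solutions to x_1+…+x_3 = 10 number C(10+2,2) = 66.
Subtract solutions that violate a single cap (substitute x_i' = x_i − (cap_i+1)): x_1 ≥ 3 gives C(9,2) = 36; x_2 ≥ 7 gives C(5,2) = 10; x_3 ≥ 8 gives C(4,2) = 6. Together 52.
Add back pairs where two caps are both exceeded: 1 + 0 + 0 = 1.
By inclusion–exclusion the count is 66 − 52 + 1 = 15.

15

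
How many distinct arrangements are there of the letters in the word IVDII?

IVDII has 5 letters with I appearing 3 times.
So there are 5! / (3!) = 20 distinguishable arrangements.

20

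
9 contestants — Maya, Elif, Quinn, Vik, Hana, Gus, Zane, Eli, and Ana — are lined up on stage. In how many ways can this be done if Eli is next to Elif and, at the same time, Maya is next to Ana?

20160

Treat {Eli,Elif} as one block (2 orders) and {Maya,Ana} as another (2 orders).
That leaves 7 units to arrange: 2 × 2 × 7! = 4 × 5040 = 20160.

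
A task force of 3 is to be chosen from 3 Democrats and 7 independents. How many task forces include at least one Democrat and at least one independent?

Unrestricted: C(10,3) = 120 ways to pick any 3 of the 10.
Selections missing a whole group: no Democrats → C(7,3) = 35; no independents → C(3,3) = 1.
Both groups omitted at once is impossible, so 120 − 36 = 84.

84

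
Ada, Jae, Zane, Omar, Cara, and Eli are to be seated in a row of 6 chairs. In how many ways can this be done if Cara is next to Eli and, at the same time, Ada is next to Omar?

96

Treat {Cara,Eli} as one block (2 orders) and {Ada,Omar} as another (2 orders).
That leaves 4 units to arrange: 2 × 2 × 4! = 4 × 24 = 96.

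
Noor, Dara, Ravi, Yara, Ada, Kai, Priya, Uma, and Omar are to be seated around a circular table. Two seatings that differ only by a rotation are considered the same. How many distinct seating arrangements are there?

40320

Fix one person's seat to break rotational symmetry; the remaining 8 people can be arranged in (8)! = 40320 ways.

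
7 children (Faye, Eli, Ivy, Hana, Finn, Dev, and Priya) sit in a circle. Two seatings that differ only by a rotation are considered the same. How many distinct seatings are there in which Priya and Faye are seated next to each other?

240

Glue Priya and Faye into a block (2 internal orders). Seating 6 units around a circle gives (5)! arrangements.
So 2 × (5)! = 2 × 120 = 240.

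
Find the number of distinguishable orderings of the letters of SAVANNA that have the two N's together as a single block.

120

Treat the 2 copies of N as a single block. The multiset to arrange is then {NN, A, A, A, S, V}, 6 items in all.
That gives (6)!/(3!) = 120 arrangements.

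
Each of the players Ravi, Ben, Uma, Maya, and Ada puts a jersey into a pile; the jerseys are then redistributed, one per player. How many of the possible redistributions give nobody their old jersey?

44

Let Aᵢ be the assignments in which player i gets their old jersey. We want the size of the complement of A₁∪…∪A_5.
By inclusion–exclusion this is Σ_{j=0}^{5} (−1)^j C(5,j)·(5−j)!.
Computing: 120 − 120 + 60 − 20 + 5 − 1 = 44.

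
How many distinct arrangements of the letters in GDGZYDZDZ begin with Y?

With the first slot taken by Y, it remains to arrange the other 8 letters (GDGZDZDZ).
Those 8 letters have D appearing 3 times, G appearing twice, and Z appearing 3 times, giving (8)!/(3!·3!·2!) = 560.

560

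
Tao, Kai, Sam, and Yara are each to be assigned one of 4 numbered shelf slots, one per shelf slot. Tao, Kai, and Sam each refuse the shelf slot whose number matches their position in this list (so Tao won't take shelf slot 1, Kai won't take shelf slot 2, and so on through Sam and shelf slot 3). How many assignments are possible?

Let Aᵢ (for i ∈ {1, 2, 3}) be the placements that put person i in their forbidden shelf slot. Any j of these fix j positions, leaving (4−j)! ways to fill the rest, and there are C(3,j) ways to pick which j.
By inclusion–exclusion, the number of valid placements is Σ_{j=0}^{3} (−1)^j C(3,j)·(4−j)!.
Computing: 24 − 18 + 6 − 1 = 11.

11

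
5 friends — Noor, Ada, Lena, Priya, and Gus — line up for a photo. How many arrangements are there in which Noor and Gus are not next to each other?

72

Of the 5! = 120 arrangements, those with Noor and Gus adjacent number 2 × 4! = 48 (treat the pair as a block with 2 internal orders).
Complementary counting: 120 − 48 = 72.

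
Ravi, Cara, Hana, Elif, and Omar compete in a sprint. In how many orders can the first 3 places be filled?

60

This is an ordered selection of 3 from 5: P(5,3).
That gives 5 × 4 × 3 = 60.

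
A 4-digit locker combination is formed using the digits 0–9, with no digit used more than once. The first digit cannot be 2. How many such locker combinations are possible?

The first digit has 10−1 = 9 choices (anything except 2).
The remaining 3 digits are filled from the other 9 symbols without repetition: 9 × 8 × 7 = 504.
Total: 9 × 504 = 4536.

4536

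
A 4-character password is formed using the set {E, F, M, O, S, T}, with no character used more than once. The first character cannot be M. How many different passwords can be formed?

The first character has 6−1 = 5 choices (anything except M).
The remaining 3 characters are filled from the other 5 symbols without repetition: 5 × 4 × 3 = 60.
Total: 5 × 60 = 300.

300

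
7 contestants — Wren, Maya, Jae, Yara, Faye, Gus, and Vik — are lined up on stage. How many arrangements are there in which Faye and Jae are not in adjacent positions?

3600

There are 7! = 5040 arrangements in all. If Faye and Jae are adjacent, merging them into one block gives 2·(6)! = 1440 arrangements.
Complementary counting: 5040 − 1440 = 3600.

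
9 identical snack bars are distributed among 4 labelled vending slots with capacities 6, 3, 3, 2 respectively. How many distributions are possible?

Ignoring the caps, the number of non-negative solutions to x_1+…+x_4 = 9 is C(12,3) = 220.
Subtract solutions that violate a single cap (substitute x_i' = x_i − (cap_i+1)): x_1 ≥ 7 gives C(5,3) = 10; x_2 ≥ 4 gives C(8,3) = 56; x_3 ≥ 4 gives C(8,3) = 56; x_4 ≥ 3 gives C(9,3) = 84. Together 206.
Add back pairs where two caps are both exceeded: 0 + 0 + 0 + 4 + 10 + 10 = 24.
By inclusion–exclusion the count is 220 − 206 + 24 = 38.

38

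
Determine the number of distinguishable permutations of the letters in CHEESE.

120

The 6 letters of CHEESE have repeats: E appearing 3 times.
The number of distinct arrangements is 6!/(3!) = 720/6 = 120.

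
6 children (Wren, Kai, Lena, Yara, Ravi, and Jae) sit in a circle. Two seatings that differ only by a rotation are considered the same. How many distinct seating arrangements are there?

Seat Wren anywhere (absorbing the rotational symmetry), then permute the other 5: (5)! = 120.

120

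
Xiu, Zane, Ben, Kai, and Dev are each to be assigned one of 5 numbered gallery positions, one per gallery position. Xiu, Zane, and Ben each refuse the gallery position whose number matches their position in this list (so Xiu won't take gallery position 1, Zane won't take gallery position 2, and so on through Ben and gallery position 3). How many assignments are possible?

64

Let Aᵢ (for i ∈ {1, 2, 3}) be the placements that put person i in their forbidden gallery position. Any j of these fix j positions, leaving (5−j)! ways to fill the rest, and there are C(3,j) ways to pick which j.
By inclusion–exclusion, the number of valid placements is Σ_{j=0}^{3} (−1)^j C(3,j)·(5−j)!.
Computing: 120 − 72 + 18 − 2 = 64.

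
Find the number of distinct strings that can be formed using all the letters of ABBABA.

20

Letter multiplicities in ABBABA: A×3, B×3.
So there are 6! / (3!·3!) = 20 distinguishable arrangements.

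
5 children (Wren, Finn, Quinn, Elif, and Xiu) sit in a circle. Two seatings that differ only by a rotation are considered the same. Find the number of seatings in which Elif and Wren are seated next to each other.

Treat {Elif, Wren} as one unit (2 internal orders) and seat the resulting 4 units around the table: (3)! circular arrangements.
So 2 × (3)! = 2 × 6 = 12.

12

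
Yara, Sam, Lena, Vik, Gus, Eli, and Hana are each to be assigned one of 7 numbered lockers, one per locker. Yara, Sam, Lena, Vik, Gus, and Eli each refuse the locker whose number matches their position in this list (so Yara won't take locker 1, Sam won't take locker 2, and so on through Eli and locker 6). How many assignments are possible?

2119

Let Aᵢ (for 1 ≤ i ≤ 6) be the placements that put person i in their forbidden locker. Any j of these fix j positions, leaving (7−j)! ways to fill the rest, and there are C(6,j) ways to pick which j.
By inclusion–exclusion, the number of valid placements is Σ_{j=0}^{6} (−1)^j C(6,j)·(7−j)!.
Computing: 5040 − 4320 + 1800 − 480 + 90 − 12 + 1 = 2119.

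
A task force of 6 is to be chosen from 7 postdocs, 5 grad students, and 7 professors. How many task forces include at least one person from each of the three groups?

Unrestricted: C(19,6) = 27132 ways to pick any 6 of the 19.
Subtract selections that omit an entire group: no postdocs → C(12,6) = 924; no grad students → C(14,6) = 3003; no professors → C(12,6) = 924.
Add back selections omitting two groups (i.e. drawn from a single group): C(7,6) + C(5,6) + C(7,6) = 14.
By inclusion–exclusion: 27132 − 4851 + 14 = 22295.

22295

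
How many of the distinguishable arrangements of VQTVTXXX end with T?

420

Fix T in the last position and arrange the remaining 7 letters.
Those 7 letters have V appearing twice and X appearing 3 times, giving (7)!/(3!·2!) = 420.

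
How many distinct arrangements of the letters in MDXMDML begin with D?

With the first slot taken by D, it remains to arrange the other 6 letters (MXMDML).
Those 6 letters have M appearing 3 times, giving (6)!/(3!) = 120.

120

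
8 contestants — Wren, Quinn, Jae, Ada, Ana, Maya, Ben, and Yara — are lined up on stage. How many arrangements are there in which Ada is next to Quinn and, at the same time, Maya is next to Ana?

Treat {Ada,Quinn} as one block (2 orders) and {Maya,Ana} as another (2 orders).
That leaves 6 units to arrange: 2 × 2 × 6! = 4 × 720 = 2880.

2880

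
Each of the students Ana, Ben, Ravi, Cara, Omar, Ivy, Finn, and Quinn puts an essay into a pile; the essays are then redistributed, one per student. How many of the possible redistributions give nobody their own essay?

14833

Count assignments avoiding every fixed point. For any j of the 8 students fixed to their own essay, the other 8−j can be arranged in (8−j)! ways.
By inclusion–exclusion this is Σ_{j=0}^{8} (−1)^j C(8,j)·(8−j)!.
Computing: 40320 − 40320 + 20160 − 6720 + 1680 − 336 + 56 − 8 + 1 = 14833.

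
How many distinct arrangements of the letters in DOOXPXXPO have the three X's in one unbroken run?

420

Treat the 3 copies of X as a single block. The multiset to arrange is then {XXX, D, O, O, O, P, P}, 7 items in all.
That gives (7)!/(3!·2!) = 420 arrangements.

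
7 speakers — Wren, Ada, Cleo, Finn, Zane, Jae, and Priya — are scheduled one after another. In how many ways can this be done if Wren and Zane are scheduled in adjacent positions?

1440

Glue Wren and Zane into one block (2 internal orders), leaving 6 units to arrange in a row.
That gives 2 × 6! = 2 × 720 = 1440.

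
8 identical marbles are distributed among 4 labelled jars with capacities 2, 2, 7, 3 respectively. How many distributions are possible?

35

Ignoring the caps, the number of non-negative solutions to x_1+…+x_4 = 8 is C(11,3) = 165.
Subtract solutions that violate a single cap (substitute x_i' = x_i − (cap_i+1)): x_1 ≥ 3 gives C(8,3) = 56; x_2 ≥ 3 gives C(8,3) = 56; x_3 ≥ 8 gives C(3,3) = 1; x_4 ≥ 4 gives C(7,3) = 35. Together 148.
Add back pairs where two caps are both exceeded: 10 + 0 + 4 + 0 + 4 + 0 = 18.
By inclusion–exclusion the count is 165 − 148 + 18 = 35.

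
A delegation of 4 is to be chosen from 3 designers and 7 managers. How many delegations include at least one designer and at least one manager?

Total 4-person selections from all 10: C(10,4) = 210.
Selections missing a whole group: no designers → C(7,4) = 35; no managers → C(3,4) = 0.
Both groups omitted at once is impossible, so 210 − 35 = 175.

175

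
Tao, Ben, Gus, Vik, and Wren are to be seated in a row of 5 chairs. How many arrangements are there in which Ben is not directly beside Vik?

72

Of the 5! = 120 arrangements, those with Ben and Vik adjacent number 2 × 4! = 48 (treat the pair as a block with 2 internal orders).
So 120 − 48 = 72 arrangements keep them apart.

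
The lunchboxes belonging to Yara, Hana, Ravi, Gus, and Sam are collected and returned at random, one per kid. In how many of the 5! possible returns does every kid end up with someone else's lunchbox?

This is the derangement count D_5: permutations of 5 items with no fixed point.
By inclusion–exclusion this is Σ_{j=0}^{5} (−1)^j C(5,j)·(5−j)!.
Computing: 120 − 120 + 60 − 20 + 5 − 1 = 44.

44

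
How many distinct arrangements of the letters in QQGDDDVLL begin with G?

1680

With the first slot taken by G, it remains to arrange the other 8 letters (QQDDDVLL).
Those 8 letters have D appearing 3 times, L appearing twice, and Q appearing twice, giving (8)!/(3!·2!·2!) = 1680.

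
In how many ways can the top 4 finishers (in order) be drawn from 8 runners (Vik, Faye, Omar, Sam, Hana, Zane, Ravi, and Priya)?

1680

There are 8 choices for 1st place, 7 for 2nd, and so on down to 5 for position 4.
That gives 8 × 7 × 6 × 5 = 1680.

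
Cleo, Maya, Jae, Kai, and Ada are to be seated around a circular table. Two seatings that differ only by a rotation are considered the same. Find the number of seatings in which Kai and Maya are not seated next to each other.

12

All circular seatings of 5 people number (4)! = 24.
Seatings with Kai beside Maya: treat them as a block with 2 internal orders, giving 2 × (3)! = 12.
Subtracting, 24 − 12 = 12.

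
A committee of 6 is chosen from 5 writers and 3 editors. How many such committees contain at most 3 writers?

10

Split by how many writers are chosen (0 through 3).
Sum: C(5,0)·C(3,6) + C(5,1)·C(3,5) + C(5,2)·C(3,4) + C(5,3)·C(3,3) = 0 + 0 + 0 + 10 = 10.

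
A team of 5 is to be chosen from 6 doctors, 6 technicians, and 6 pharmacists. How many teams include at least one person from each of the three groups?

6210

Unrestricted: C(18,5) = 8568 ways to pick any 5 of the 18.
Subtract selections that omit an entire group: no doctors → C(12,5) = 792; no technicians → C(12,5) = 792; no pharmacists → C(12,5) = 792.
Add back selections omitting two groups (i.e. drawn from a single group): C(6,5) + C(6,5) + C(6,5) = 18.
By inclusion–exclusion: 8568 − 2376 + 18 = 6210.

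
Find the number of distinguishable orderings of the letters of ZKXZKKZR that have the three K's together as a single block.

Treat the 3 copies of K as a single block. The multiset to arrange is then {KKK, R, X, Z, Z, Z}, 6 items in all.
That gives (6)!/(3!) = 120 arrangements.

120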